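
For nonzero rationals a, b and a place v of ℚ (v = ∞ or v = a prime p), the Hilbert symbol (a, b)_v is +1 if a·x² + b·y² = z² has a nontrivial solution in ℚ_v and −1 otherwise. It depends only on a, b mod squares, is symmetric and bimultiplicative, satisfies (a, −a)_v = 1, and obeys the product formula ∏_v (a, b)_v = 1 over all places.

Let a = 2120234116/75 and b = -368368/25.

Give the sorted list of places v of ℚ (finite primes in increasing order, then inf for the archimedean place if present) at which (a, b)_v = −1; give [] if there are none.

Mod squares: a ≡ 3, b ≡ -23023. Check v ∈ {∞, 2, 3, 5, 7, 11, 13, 23}.
v=5: a=5^-2·(≡2), b=5^-2·(≡2) mod 5; (2|5)=-1, (2|5)=-1; (−1)^{-2·-2·2}·(-1)^-2·(-1)^-2 = +1.
v=7: a=7^2·(≡5), b=7^1·(≡4) mod 7; (5|7)=-1, (4|7)=+1; (−1)^{2·1·3}·(-1)^1·(+1)^2 = -1.
v=23: a=23^2·(≡4), b=23^1·(≡19) mod 23; (4|23)=+1, (19|23)=-1; (−1)^{2·1·11}·(+1)^1·(-1)^2 = +1.
v=2: v_2(a)=2, v_2(b)=4; units ≡ 3, 1 (mod 8); ε·ε+αω+βω = 1·0+2·0+4·1 ≡ 0  ⇒  (a,b)_2 = +1.
v=11: a=11^2·(≡4), b=11^1·(≡6) mod 11; (4|11)=+1, (6|11)=-1; (−1)^{2·1·5}·(+1)^1·(-1)^2 = +1.
v=13: a=13^2·(≡1), b=13^1·(≡9) mod 13; (1|13)=+1, (9|13)=+1; (−1)^{2·1·6}·(+1)^1·(+1)^2 = +1.
v=3: a=3^-1·(≡1), b=3^0·(≡2) mod 3; (1|3)=+1, (2|3)=-1; (−1)^{-1·0·1}·(+1)^0·(-1)^-1 = -1.
v=∞: 3 > 0 and -23023 < 0  ⇒  (a,b)_∞ = +1.
|Ram(3, -23023)| = 2, even; anisotropic at {3, 7}.

[3, 7]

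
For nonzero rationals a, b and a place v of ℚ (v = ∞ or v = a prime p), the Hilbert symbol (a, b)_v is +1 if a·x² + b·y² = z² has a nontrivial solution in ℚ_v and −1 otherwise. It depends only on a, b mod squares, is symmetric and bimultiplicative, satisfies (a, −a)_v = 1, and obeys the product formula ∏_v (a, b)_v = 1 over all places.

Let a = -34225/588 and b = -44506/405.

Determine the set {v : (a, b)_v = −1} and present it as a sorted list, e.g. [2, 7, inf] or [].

[2, 5, 11, inf]

(a, b) ≡ (-3, -770) mod (ℚ^×)²; places V = {2, 3, 5, 7, 11, 17, 37, ∞}.
(a,b)_37: α=2, u≡34; β=0, v≡16 (mod 37); (34|37)=+1, (16|37)=+1; sign (−1)^0·+1^0·+1^2 = +1.
(a,b)_7: α=-2, u≡1; β=1, v≡2 (mod 7); (1|7)=+1, (2|7)=+1; sign (−1)^0·+1^1·+1^-2 = +1.
(a,b)_2: α=-2, β=1; u≡5, v≡7 (mod 8); ε(u)ε(v)=0·1, αω(v)=-2·0, βω(u)=1·1; sum ≡ 1  ⇒  -1.
(a,b)_∞: sgn(-3)=−, sgn(-770)=−, so -1.
(a,b)_11: α=0, u≡8; β=1, v≡10 (mod 11); (8|11)=-1, (10|11)=-1; sign (−1)^0·-1^1·-1^0 = -1.
(a,b)_5: α=2, u≡2; β=-1, v≡4 (mod 5); (2|5)=-1, (4|5)=+1; sign (−1)^0·-1^-1·+1^2 = -1.
(a,b)_17: α=0, u≡3; β=2, v≡6 (mod 17); (3|17)=-1, (6|17)=-1; sign (−1)^0·-1^2·-1^0 = +1.
(a,b)_3: α=-1, u≡2; β=-4, v≡1 (mod 3); (2|3)=-1, (1|3)=+1; sign (−1)^0·-1^-4·+1^-1 = +1.
|Ram(-3, -770)| = 4, even; anisotropic at {2, 5, 11, ∞}.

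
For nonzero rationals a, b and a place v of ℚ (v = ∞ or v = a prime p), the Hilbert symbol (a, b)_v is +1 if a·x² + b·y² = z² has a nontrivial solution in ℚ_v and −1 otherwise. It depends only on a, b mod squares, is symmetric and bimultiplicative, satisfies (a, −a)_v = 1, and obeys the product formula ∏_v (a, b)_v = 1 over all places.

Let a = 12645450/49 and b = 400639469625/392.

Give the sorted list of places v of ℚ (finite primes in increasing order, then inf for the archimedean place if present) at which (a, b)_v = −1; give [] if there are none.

Mod squares: a ≡ 56202, b ≡ 11730. Check v ∈ {∞, 2, 3, 5, 7, 17, 19, 23, 29}.
v=3: a=3^3·(≡2), b=3^3·(≡1) mod 3; (2|3)=-1, (1|3)=+1; (−1)^{3·3·1}·(-1)^3·(+1)^3 = +1.
v=∞: 56202 > 0 and 11730 > 0  ⇒  (a,b)_∞ = +1.
v=2: v_2(a)=1, v_2(b)=-3; units ≡ 5, 1 (mod 8); ε·ε+αω+βω = 0·0+1·0+-3·1 ≡ 1  ⇒  (a,b)_2 = -1.
v=19: a=19^1·(≡12), b=19^2·(≡17) mod 19; (12|19)=-1, (17|19)=+1; (−1)^{1·2·9}·(-1)^2·(+1)^1 = +1.
v=5: a=5^2·(≡2), b=5^3·(≡1) mod 5; (2|5)=-1, (1|5)=+1; (−1)^{2·3·2}·(-1)^3·(+1)^2 = -1.
v=29: a=29^1·(≡9), b=29^2·(≡2) mod 29; (9|29)=+1, (2|29)=-1; (−1)^{1·2·14}·(+1)^2·(-1)^1 = -1.
v=17: a=17^1·(≡1), b=17^1·(≡11) mod 17; (1|17)=+1, (11|17)=-1; (−1)^{1·1·8}·(+1)^1·(-1)^1 = -1.
v=23: a=23^0·(≡9), b=23^1·(≡13) mod 23; (9|23)=+1, (13|23)=+1; (−1)^{0·1·11}·(+1)^1·(+1)^0 = +1.
v=7: a=7^-2·(≡6), b=7^-2·(≡3) mod 7; (6|7)=-1, (3|7)=-1; (−1)^{-2·-2·3}·(-1)^-2·(-1)^-2 = +1.
|Ram(56202, 11730)| = 4, even; anisotropic at {2, 5, 17, 29}.

[2, 5, 17, 29]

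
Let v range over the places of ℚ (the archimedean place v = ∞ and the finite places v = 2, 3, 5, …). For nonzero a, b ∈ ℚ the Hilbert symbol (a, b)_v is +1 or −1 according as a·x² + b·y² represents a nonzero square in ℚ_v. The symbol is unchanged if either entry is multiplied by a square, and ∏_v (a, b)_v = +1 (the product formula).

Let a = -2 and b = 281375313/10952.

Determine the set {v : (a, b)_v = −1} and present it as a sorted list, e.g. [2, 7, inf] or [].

[29, 31]

Mod squares: a ≡ -2, b ≡ 5394. Check v ∈ {∞, 2, 3, 17, 19, 29, 31, 37}.
v=2: v_2(a)=1, v_2(b)=-3; units ≡ 7, 1 (mod 8); ε·ε+αω+βω = 1·0+1·0+-3·0 ≡ 0  ⇒  (a,b)_2 = +1.
v=37: a=37^0·(≡35), b=37^-2·(≡24) mod 37; (35|37)=-1, (24|37)=-1; (−1)^{0·-2·18}·(-1)^-2·(-1)^0 = +1.
v=19: a=19^0·(≡17), b=19^2·(≡9) mod 19; (17|19)=+1, (9|19)=+1; (−1)^{0·2·9}·(+1)^2·(+1)^0 = +1.
v=∞: -2 < 0 and 5394 > 0  ⇒  (a,b)_∞ = +1.
v=17: a=17^0·(≡15), b=17^2·(≡11) mod 17; (15|17)=+1, (11|17)=-1; (−1)^{0·2·8}·(+1)^2·(-1)^0 = +1.
v=29: a=29^0·(≡27), b=29^1·(≡2) mod 29; (27|29)=-1, (2|29)=-1; (−1)^{0·1·14}·(-1)^1·(-1)^0 = -1.
v=31: a=31^0·(≡29), b=31^1·(≡1) mod 31; (29|31)=-1, (1|31)=+1; (−1)^{0·1·15}·(-1)^1·(+1)^0 = -1.
v=3: a=3^0·(≡1), b=3^1·(≡1) mod 3; (1|3)=+1, (1|3)=+1; (−1)^{0·1·1}·(+1)^1·(+1)^0 = +1.
(-2, 5394 / ℚ) ramifies at {29, 31}: a division algebra.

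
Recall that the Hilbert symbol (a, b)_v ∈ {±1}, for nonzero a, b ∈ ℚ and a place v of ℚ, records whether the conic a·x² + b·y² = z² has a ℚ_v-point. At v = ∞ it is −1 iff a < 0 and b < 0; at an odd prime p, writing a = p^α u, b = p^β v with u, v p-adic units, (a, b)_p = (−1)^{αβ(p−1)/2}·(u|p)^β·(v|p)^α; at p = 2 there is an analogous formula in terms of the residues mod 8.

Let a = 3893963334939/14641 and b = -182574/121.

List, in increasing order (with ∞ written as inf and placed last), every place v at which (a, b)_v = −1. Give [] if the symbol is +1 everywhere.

[2, 23]

(a, b) ≡ (19, -46) mod (ℚ^×)²; places V = {2, 3, 7, 11, 19, 23, ∞}.
(a,b)_11: α=-4, u≡7; β=-2, v≡4 (mod 11); (7|11)=-1, (4|11)=+1; sign (−1)^0·-1^-2·+1^-4 = +1.
(a,b)_2: α=0, β=1; u≡3, v≡1 (mod 8); ε(u)ε(v)=1·0, αω(v)=0·0, βω(u)=1·1; sum ≡ 1  ⇒  -1.
(a,b)_19: α=1, u≡17; β=0, v≡5 (mod 19); (17|19)=+1, (5|19)=+1; sign (−1)^0·+1^0·+1^1 = +1.
(a,b)_∞: sgn(19)=+, sgn(-46)=−, so +1.
(a,b)_23: α=2, u≡10; β=1, v≡11 (mod 23); (10|23)=-1, (11|23)=-1; sign (−1)^0·-1^1·-1^2 = -1.
(a,b)_7: α=0, u≡5; β=2, v≡6 (mod 7); (5|7)=-1, (6|7)=-1; sign (−1)^0·-1^2·-1^0 = +1.
(a,b)_3: α=18, u≡1; β=4, v≡2 (mod 3); (1|3)=+1, (2|3)=-1; sign (−1)^0·+1^4·-1^18 = +1.
Ram(19, -46) = {2, 23}; no ℚ_2-point on the conic.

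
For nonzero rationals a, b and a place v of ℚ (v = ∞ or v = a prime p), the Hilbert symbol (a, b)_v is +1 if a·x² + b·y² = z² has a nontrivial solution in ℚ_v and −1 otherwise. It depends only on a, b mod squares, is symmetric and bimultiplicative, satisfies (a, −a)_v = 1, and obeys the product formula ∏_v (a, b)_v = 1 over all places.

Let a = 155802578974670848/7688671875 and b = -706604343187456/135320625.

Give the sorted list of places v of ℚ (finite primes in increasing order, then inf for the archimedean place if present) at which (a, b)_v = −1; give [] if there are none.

Mod squares: a ≡ 1001946, b ≡ -21318. Check v ∈ {∞, 2, 3, 5, 7, 11, 17, 19, 23, 29, 47}.
v=23: a=23^2·(≡5), b=23^2·(≡9) mod 23; (5|23)=-1, (9|23)=+1; (−1)^{2·2·11}·(-1)^2·(+1)^2 = +1.
v=7: a=7^0·(≡1), b=7^4·(≡2) mod 7; (1|7)=+1, (2|7)=+1; (−1)^{0·4·3}·(+1)^4·(+1)^0 = +1.
v=∞: 1001946 > 0 and -21318 < 0  ⇒  (a,b)_∞ = +1.
v=11: a=11^1·(≡2), b=11^-1·(≡4) mod 11; (2|11)=-1, (4|11)=+1; (−1)^{1·-1·5}·(-1)^-1·(+1)^1 = +1.
v=47: a=47^1·(≡17), b=47^0·(≡46) mod 47; (17|47)=+1, (46|47)=-1; (−1)^{1·0·23}·(+1)^0·(-1)^1 = -1.
v=3: a=3^-9·(≡1), b=3^-9·(≡1) mod 3; (1|3)=+1, (1|3)=+1; (−1)^{-9·-9·1}·(+1)^-9·(+1)^-9 = -1.
v=2: v_2(a)=21, v_2(b)=11; units ≡ 5, 5 (mod 8); ε·ε+αω+βω = 0·0+21·1+11·1 ≡ 0  ⇒  (a,b)_2 = +1.
v=5: a=5^-8·(≡1), b=5^-4·(≡3) mod 5; (1|5)=+1, (3|5)=-1; (−1)^{-8·-4·2}·(+1)^-4·(-1)^-8 = +1.
v=29: a=29^2·(≡13), b=29^2·(≡14) mod 29; (13|29)=+1, (14|29)=-1; (−1)^{2·2·14}·(+1)^2·(-1)^2 = +1.
v=17: a=17^1·(≡15), b=17^1·(≡1) mod 17; (15|17)=+1, (1|17)=+1; (−1)^{1·1·8}·(+1)^1·(+1)^1 = +1.
v=19: a=19^1·(≡7), b=19^1·(≡14) mod 19; (7|19)=+1, (14|19)=-1; (−1)^{1·1·9}·(+1)^1·(-1)^1 = +1.
|Ram(1001946, -21318)| = 2, even; anisotropic at {3, 47}.

[3, 47]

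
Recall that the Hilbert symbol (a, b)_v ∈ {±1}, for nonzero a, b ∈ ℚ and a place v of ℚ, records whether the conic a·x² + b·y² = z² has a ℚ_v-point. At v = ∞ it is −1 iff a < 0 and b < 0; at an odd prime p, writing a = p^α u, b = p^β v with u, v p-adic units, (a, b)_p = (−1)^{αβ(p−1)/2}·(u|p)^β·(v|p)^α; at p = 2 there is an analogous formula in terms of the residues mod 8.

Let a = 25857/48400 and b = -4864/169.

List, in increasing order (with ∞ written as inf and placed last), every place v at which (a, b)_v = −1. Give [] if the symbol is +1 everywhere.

[]

(a, b) ≡ (17, -19) mod (ℚ^×)²; places V = {2, 3, 5, 11, 13, 17, 19, ∞}.
(a,b)_5: α=-2, u≡2; β=0, v≡4 (mod 5); (2|5)=-1, (4|5)=+1; sign (−1)^0·-1^0·+1^-2 = +1.
(a,b)_2: α=-4, β=8; u≡1, v≡5 (mod 8); ε(u)ε(v)=0·0, αω(v)=-4·1, βω(u)=8·0; sum ≡ 0  ⇒  +1.
(a,b)_∞: sgn(17)=+, sgn(-19)=−, so +1.
(a,b)_17: α=1, u≡8; β=0, v≡2 (mod 17); (8|17)=+1, (2|17)=+1; sign (−1)^0·+1^0·+1^1 = +1.
(a,b)_13: α=2, u≡10; β=-2, v≡11 (mod 13); (10|13)=+1, (11|13)=-1; sign (−1)^0·+1^-2·-1^2 = +1.
(a,b)_11: α=-2, u≡10; β=0, v≡5 (mod 11); (10|11)=-1, (5|11)=+1; sign (−1)^0·-1^0·+1^-2 = +1.
(a,b)_19: α=0, u≡16; β=1, v≡14 (mod 19); (16|19)=+1, (14|19)=-1; sign (−1)^0·+1^1·-1^0 = +1.
(a,b)_3: α=2, u≡2; β=0, v≡2 (mod 3); (2|3)=-1, (2|3)=-1; sign (−1)^0·-1^0·-1^2 = +1.
Every local symbol is +1, so the conic 17·x² + -19·y² = z² has ℚ_v-points for all v and hence a ℚ-point; (a, b / ℚ) ≅ M_2(ℚ).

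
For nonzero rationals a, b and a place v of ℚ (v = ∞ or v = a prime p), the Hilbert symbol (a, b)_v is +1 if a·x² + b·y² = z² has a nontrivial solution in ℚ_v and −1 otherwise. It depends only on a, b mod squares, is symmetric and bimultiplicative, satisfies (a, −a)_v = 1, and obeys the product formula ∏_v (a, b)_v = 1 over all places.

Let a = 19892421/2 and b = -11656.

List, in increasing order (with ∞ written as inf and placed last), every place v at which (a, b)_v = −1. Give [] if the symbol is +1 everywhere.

[2, 31, 41, 47]

(a, b) ≡ (4420538, -2914) mod (ℚ^×)²; places V = {2, 3, 31, 37, 41, 47, ∞}.
(a,b)_31: α=1, u≡11; β=1, v≡27 (mod 31); (11|31)=-1, (27|31)=-1; sign (−1)^1·-1^1·-1^1 = -1.
(a,b)_∞: sgn(4420538)=+, sgn(-2914)=−, so +1.
(a,b)_41: α=1, u≡14; β=0, v≡29 (mod 41); (14|41)=-1, (29|41)=-1; sign (−1)^0·-1^0·-1^1 = -1.
(a,b)_3: α=2, u≡2; β=0, v≡2 (mod 3); (2|3)=-1, (2|3)=-1; sign (−1)^0·-1^0·-1^2 = +1.
(a,b)_37: α=1, u≡30; β=0, v≡36 (mod 37); (30|37)=+1, (36|37)=+1; sign (−1)^0·+1^0·+1^1 = +1.
(a,b)_47: α=1, u≡4; β=1, v≡34 (mod 47); (4|47)=+1, (34|47)=+1; sign (−1)^1·+1^1·+1^1 = -1.
(a,b)_2: α=-1, β=3; u≡5, v≡7 (mod 8); ε(u)ε(v)=0·1, αω(v)=-1·0, βω(u)=3·1; sum ≡ 1  ⇒  -1.
(4420538, -2914 / ℚ) ramifies at {2, 31, 41, 47}: a division algebra.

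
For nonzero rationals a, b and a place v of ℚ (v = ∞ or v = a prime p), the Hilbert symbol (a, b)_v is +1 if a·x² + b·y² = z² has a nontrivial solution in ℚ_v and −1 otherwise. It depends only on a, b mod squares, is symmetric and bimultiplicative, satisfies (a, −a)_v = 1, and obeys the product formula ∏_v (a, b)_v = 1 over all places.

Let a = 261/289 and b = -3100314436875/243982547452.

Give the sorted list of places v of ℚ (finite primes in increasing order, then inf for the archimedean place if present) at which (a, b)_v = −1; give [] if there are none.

Mod squares: a ≡ 29, b ≡ -6293. Check v ∈ {∞, 2, 3, 5, 7, 17, 19, 29, 31}.
v=17: a=17^-2·(≡6), b=17^-6·(≡3) mod 17; (6|17)=-1, (3|17)=-1; (−1)^{-2·-6·8}·(-1)^-6·(-1)^-2 = +1.
v=3: a=3^2·(≡2), b=3^8·(≡1) mod 3; (2|3)=-1, (1|3)=+1; (−1)^{2·8·1}·(-1)^8·(+1)^2 = +1.
v=∞: 29 > 0 and -6293 < 0  ⇒  (a,b)_∞ = +1.
v=29: a=29^1·(≡20), b=29^3·(≡14) mod 29; (20|29)=+1, (14|29)=-1; (−1)^{1·3·14}·(+1)^3·(-1)^1 = -1.
v=31: a=31^0·(≡23), b=31^1·(≡19) mod 31; (23|31)=-1, (19|31)=+1; (−1)^{0·1·15}·(-1)^1·(+1)^0 = -1.
v=7: a=7^0·(≡1), b=7^-1·(≡1) mod 7; (1|7)=+1, (1|7)=+1; (−1)^{0·-1·3}·(+1)^-1·(+1)^0 = +1.
v=5: a=5^0·(≡4), b=5^4·(≡3) mod 5; (4|5)=+1, (3|5)=-1; (−1)^{0·4·2}·(+1)^4·(-1)^0 = +1.
v=2: v_2(a)=0, v_2(b)=-2; units ≡ 5, 3 (mod 8); ε·ε+αω+βω = 0·1+0·1+-2·1 ≡ 0  ⇒  (a,b)_2 = +1.
v=19: a=19^0·(≡13), b=19^-2·(≡3) mod 19; (13|19)=-1, (3|19)=-1; (−1)^{0·-2·9}·(-1)^-2·(-1)^0 = +1.
(29, -6293 / ℚ) ramifies at {29, 31}: a division algebra.

[29, 31]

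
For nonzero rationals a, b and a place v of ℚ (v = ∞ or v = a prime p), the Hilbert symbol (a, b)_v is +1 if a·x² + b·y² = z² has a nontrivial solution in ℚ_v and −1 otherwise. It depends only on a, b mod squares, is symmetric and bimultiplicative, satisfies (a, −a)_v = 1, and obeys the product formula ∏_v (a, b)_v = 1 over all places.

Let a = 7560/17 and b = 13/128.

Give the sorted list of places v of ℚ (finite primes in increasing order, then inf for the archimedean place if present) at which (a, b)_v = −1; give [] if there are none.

Mod squares: a ≡ 3570, b ≡ 26. Check v ∈ {∞, 2, 3, 5, 7, 13, 17}.
v=7: a=7^1·(≡3), b=7^0·(≡3) mod 7; (3|7)=-1, (3|7)=-1; (−1)^{1·0·3}·(-1)^0·(-1)^1 = -1.
v=∞: 3570 > 0 and 26 > 0  ⇒  (a,b)_∞ = +1.
v=3: a=3^3·(≡2), b=3^0·(≡2) mod 3; (2|3)=-1, (2|3)=-1; (−1)^{3·0·1}·(-1)^0·(-1)^3 = -1.
v=13: a=13^0·(≡5), b=13^1·(≡6) mod 13; (5|13)=-1, (6|13)=-1; (−1)^{0·1·6}·(-1)^1·(-1)^0 = -1.
v=2: v_2(a)=3, v_2(b)=-7; units ≡ 1, 5 (mod 8); ε·ε+αω+βω = 0·0+3·1+-7·0 ≡ 1  ⇒  (a,b)_2 = -1.
v=17: a=17^-1·(≡12), b=17^0·(≡9) mod 17; (12|17)=-1, (9|17)=+1; (−1)^{-1·0·8}·(-1)^0·(+1)^-1 = +1.
v=5: a=5^1·(≡1), b=5^0·(≡1) mod 5; (1|5)=+1, (1|5)=+1; (−1)^{1·0·2}·(+1)^0·(+1)^1 = +1.
(3570, 26 / ℚ) ramifies at {2, 3, 7, 13}: a division algebra.

[2, 3, 7, 13]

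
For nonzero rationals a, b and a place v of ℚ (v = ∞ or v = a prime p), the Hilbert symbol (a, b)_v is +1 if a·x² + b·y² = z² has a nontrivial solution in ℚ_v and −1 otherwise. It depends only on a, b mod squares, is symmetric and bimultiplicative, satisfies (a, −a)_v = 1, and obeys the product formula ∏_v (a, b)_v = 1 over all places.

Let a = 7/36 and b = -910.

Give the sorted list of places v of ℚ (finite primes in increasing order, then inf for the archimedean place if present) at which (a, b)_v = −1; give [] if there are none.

(a, b) ≡ (7, -910) mod (ℚ^×)²; places V = {2, 3, 5, 7, 13, ∞}.
(a,b)_13: α=0, u≡2; β=1, v≡8 (mod 13); (2|13)=-1, (8|13)=-1; sign (−1)^0·-1^1·-1^0 = -1.
(a,b)_2: α=-2, β=1; u≡7, v≡1 (mod 8); ε(u)ε(v)=1·0, αω(v)=-2·0, βω(u)=1·0; sum ≡ 0  ⇒  +1.
(a,b)_5: α=0, u≡2; β=1, v≡3 (mod 5); (2|5)=-1, (3|5)=-1; sign (−1)^0·-1^1·-1^0 = -1.
(a,b)_3: α=-2, u≡1; β=0, v≡2 (mod 3); (1|3)=+1, (2|3)=-1; sign (−1)^0·+1^0·-1^-2 = +1.
(a,b)_∞: sgn(7)=+, sgn(-910)=−, so +1.
(a,b)_7: α=1, u≡1; β=1, v≡3 (mod 7); (1|7)=+1, (3|7)=-1; sign (−1)^1·+1^1·-1^1 = +1.
Ram(7, -910) = {5, 13}; no ℚ_5-point on the conic.

[5, 13]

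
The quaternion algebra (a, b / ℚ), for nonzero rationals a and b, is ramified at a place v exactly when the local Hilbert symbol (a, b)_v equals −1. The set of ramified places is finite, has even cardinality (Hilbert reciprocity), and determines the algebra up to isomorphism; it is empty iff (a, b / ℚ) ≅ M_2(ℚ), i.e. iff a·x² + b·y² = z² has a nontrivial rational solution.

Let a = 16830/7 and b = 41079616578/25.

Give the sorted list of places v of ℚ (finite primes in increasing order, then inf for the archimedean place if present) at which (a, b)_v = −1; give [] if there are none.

(a, b) ≡ (13090, 6578) mod (ℚ^×)²; places V = {2, 3, 5, 7, 11, 13, 17, 23, ∞}.
(a,b)_∞: sgn(13090)=+, sgn(6578)=+, so +1.
(a,b)_23: α=0, u≡9; β=1, v≡21 (mod 23); (9|23)=+1, (21|23)=-1; sign (−1)^0·+1^1·-1^0 = +1.
(a,b)_7: α=-1, u≡2; β=4, v≡5 (mod 7); (2|7)=+1, (5|7)=-1; sign (−1)^0·+1^4·-1^-1 = -1.
(a,b)_5: α=1, u≡3; β=-2, v≡3 (mod 5); (3|5)=-1, (3|5)=-1; sign (−1)^0·-1^-2·-1^1 = -1.
(a,b)_17: α=1, u≡3; β=2, v≡4 (mod 17); (3|17)=-1, (4|17)=+1; sign (−1)^0·-1^2·+1^1 = +1.
(a,b)_3: α=2, u≡1; β=2, v≡2 (mod 3); (1|3)=+1, (2|3)=-1; sign (−1)^0·+1^2·-1^2 = +1.
(a,b)_11: α=1, u≡8; β=1, v≡9 (mod 11); (8|11)=-1, (9|11)=+1; sign (−1)^1·-1^1·+1^1 = +1.
(a,b)_2: α=1, β=1; u≡1, v≡1 (mod 8); ε(u)ε(v)=0·0, αω(v)=1·0, βω(u)=1·0; sum ≡ 0  ⇒  +1.
(a,b)_13: α=0, u≡3; β=1, v≡9 (mod 13); (3|13)=+1, (9|13)=+1; sign (−1)^0·+1^1·+1^0 = +1.
|Ram(13090, 6578)| = 2, even; anisotropic at {5, 7}.

[5, 7]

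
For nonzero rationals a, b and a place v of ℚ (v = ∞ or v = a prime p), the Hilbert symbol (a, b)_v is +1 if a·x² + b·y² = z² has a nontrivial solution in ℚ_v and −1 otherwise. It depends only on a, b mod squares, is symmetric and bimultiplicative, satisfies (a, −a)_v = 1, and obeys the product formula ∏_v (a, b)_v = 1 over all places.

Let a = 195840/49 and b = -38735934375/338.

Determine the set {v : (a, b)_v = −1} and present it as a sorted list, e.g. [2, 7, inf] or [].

[2, 17]

Mod squares: a ≡ 85, b ≡ -510. Check v ∈ {∞, 2, 3, 5, 7, 13, 17, 29}.
v=5: a=5^1·(≡2), b=5^5·(≡2) mod 5; (2|5)=-1, (2|5)=-1; (−1)^{1·5·2}·(-1)^5·(-1)^1 = +1.
v=13: a=13^0·(≡6), b=13^-2·(≡9) mod 13; (6|13)=-1, (9|13)=+1; (−1)^{0·-2·6}·(-1)^-2·(+1)^0 = +1.
v=17: a=17^1·(≡3), b=17^3·(≡15) mod 17; (3|17)=-1, (15|17)=+1; (−1)^{1·3·8}·(-1)^3·(+1)^1 = -1.
v=7: a=7^-2·(≡1), b=7^0·(≡1) mod 7; (1|7)=+1, (1|7)=+1; (−1)^{-2·0·3}·(+1)^0·(+1)^-2 = +1.
v=2: v_2(a)=8, v_2(b)=-1; units ≡ 5, 1 (mod 8); ε·ε+αω+βω = 0·0+8·0+-1·1 ≡ 1  ⇒  (a,b)_2 = -1.
v=29: a=29^0·(≡19), b=29^2·(≡27) mod 29; (19|29)=-1, (27|29)=-1; (−1)^{0·2·14}·(-1)^2·(-1)^0 = +1.
v=∞: 85 > 0 and -510 < 0  ⇒  (a,b)_∞ = +1.
v=3: a=3^2·(≡1), b=3^1·(≡1) mod 3; (1|3)=+1, (1|3)=+1; (−1)^{2·1·1}·(+1)^1·(+1)^2 = +1.
|Ram(85, -510)| = 2, even; anisotropic at {2, 17}.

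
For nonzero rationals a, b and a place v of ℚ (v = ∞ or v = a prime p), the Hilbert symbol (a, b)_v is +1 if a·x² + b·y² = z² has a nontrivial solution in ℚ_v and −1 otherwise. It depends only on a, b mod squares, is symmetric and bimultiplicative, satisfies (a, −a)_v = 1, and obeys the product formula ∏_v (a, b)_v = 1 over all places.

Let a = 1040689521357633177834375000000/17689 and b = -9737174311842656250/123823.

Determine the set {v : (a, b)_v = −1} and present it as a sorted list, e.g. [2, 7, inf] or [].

[7, 11]

(a, b) ≡ (38335, -48790) mod (ℚ^×)²; places V = {2, 3, 5, 7, 11, 13, 17, 19, 41, ∞}.
(a,b)_11: α=3, u≡3; β=2, v≡2 (mod 11); (3|11)=+1, (2|11)=-1; sign (−1)^0·+1^2·-1^3 = -1.
(a,b)_17: α=5, u≡6; β=3, v≡5 (mod 17); (6|17)=-1, (5|17)=-1; sign (−1)^0·-1^3·-1^5 = +1.
(a,b)_13: α=2, u≡5; β=2, v≡10 (mod 13); (5|13)=-1, (10|13)=+1; sign (−1)^0·-1^2·+1^2 = +1.
(a,b)_3: α=2, u≡1; β=2, v≡2 (mod 3); (1|3)=+1, (2|3)=-1; sign (−1)^0·+1^2·-1^2 = +1.
(a,b)_∞: sgn(38335)=+, sgn(-48790)=−, so +1.
(a,b)_41: α=5, u≡10; β=3, v≡5 (mod 41); (10|41)=+1, (5|41)=+1; sign (−1)^0·+1^3·+1^5 = +1.
(a,b)_5: α=11, u≡2; β=7, v≡3 (mod 5); (2|5)=-1, (3|5)=-1; sign (−1)^0·-1^7·-1^11 = +1.
(a,b)_2: α=6, β=1; u≡7, v≡5 (mod 8); ε(u)ε(v)=1·0, αω(v)=6·1, βω(u)=1·0; sum ≡ 0  ⇒  +1.
(a,b)_19: α=-2, u≡12; β=-2, v≡10 (mod 19); (12|19)=-1, (10|19)=-1; sign (−1)^0·-1^-2·-1^-2 = +1.
(a,b)_7: α=-2, u≡3; β=-3, v≡4 (mod 7); (3|7)=-1, (4|7)=+1; sign (−1)^0·-1^-3·+1^-2 = -1.
Ram(38335, -48790) = {7, 11}; no ℚ_7-point on the conic.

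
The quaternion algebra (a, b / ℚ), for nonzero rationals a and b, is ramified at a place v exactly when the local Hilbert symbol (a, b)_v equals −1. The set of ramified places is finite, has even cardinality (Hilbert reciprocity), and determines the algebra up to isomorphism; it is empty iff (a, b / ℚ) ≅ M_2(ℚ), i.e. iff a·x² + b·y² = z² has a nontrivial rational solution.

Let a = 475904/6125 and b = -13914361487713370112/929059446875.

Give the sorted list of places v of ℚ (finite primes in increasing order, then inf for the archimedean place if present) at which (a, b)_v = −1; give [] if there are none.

Mod squares: a ≡ 55, b ≡ -39270. Check v ∈ {∞, 2, 3, 5, 7, 11, 13, 17, 19}.
v=11: a=11^1·(≡5), b=11^3·(≡5) mod 11; (5|11)=+1, (5|11)=+1; (−1)^{1·3·5}·(+1)^3·(+1)^1 = -1.
v=17: a=17^0·(≡8), b=17^1·(≡9) mod 17; (8|17)=+1, (9|17)=+1; (−1)^{0·1·8}·(+1)^1·(+1)^0 = +1.
v=7: a=7^-2·(≡5), b=7^-7·(≡1) mod 7; (5|7)=-1, (1|7)=+1; (−1)^{-2·-7·3}·(-1)^-7·(+1)^-2 = -1.
v=5: a=5^-3·(≡1), b=5^-5·(≡1) mod 5; (1|5)=+1, (1|5)=+1; (−1)^{-3·-5·2}·(+1)^-5·(+1)^-3 = +1.
v=19: a=19^0·(≡7), b=19^-2·(≡15) mod 19; (7|19)=+1, (15|19)=-1; (−1)^{0·-2·9}·(+1)^-2·(-1)^0 = +1.
v=3: a=3^0·(≡1), b=3^5·(≡2) mod 3; (1|3)=+1, (2|3)=-1; (−1)^{0·5·1}·(+1)^5·(-1)^0 = +1.
v=2: v_2(a)=8, v_2(b)=19; units ≡ 7, 5 (mod 8); ε·ε+αω+βω = 1·0+8·1+19·0 ≡ 0  ⇒  (a,b)_2 = +1.
v=∞: 55 > 0 and -39270 < 0  ⇒  (a,b)_∞ = +1.
v=13: a=13^2·(≡4), b=13^6·(≡9) mod 13; (4|13)=+1, (9|13)=+1; (−1)^{2·6·6}·(+1)^6·(+1)^2 = +1.
|Ram(55, -39270)| = 2, even; anisotropic at {7, 11}.

[7, 11]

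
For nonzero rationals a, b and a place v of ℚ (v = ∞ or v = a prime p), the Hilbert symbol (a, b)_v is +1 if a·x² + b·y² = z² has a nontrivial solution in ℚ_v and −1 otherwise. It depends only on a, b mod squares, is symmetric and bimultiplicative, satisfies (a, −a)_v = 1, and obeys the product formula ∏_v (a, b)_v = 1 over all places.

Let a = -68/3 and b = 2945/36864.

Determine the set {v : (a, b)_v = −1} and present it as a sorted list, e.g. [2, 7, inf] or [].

[3, 31]

(a, b) ≡ (-51, 2945) mod (ℚ^×)²; places V = {2, 3, 5, 17, 19, 31, ∞}.
(a,b)_17: α=1, u≡10; β=0, v≡9 (mod 17); (10|17)=-1, (9|17)=+1; sign (−1)^0·-1^0·+1^1 = +1.
(a,b)_19: α=0, u≡9; β=1, v≡15 (mod 19); (9|19)=+1, (15|19)=-1; sign (−1)^0·+1^1·-1^0 = +1.
(a,b)_3: α=-1, u≡1; β=-2, v≡2 (mod 3); (1|3)=+1, (2|3)=-1; sign (−1)^0·+1^-2·-1^-1 = -1.
(a,b)_∞: sgn(-51)=−, sgn(2945)=+, so +1.
(a,b)_31: α=0, u≡29; β=1, v≡19 (mod 31); (29|31)=-1, (19|31)=+1; sign (−1)^0·-1^1·+1^0 = -1.
(a,b)_5: α=0, u≡4; β=1, v≡1 (mod 5); (4|5)=+1, (1|5)=+1; sign (−1)^0·+1^1·+1^0 = +1.
(a,b)_2: α=2, β=-12; u≡5, v≡1 (mod 8); ε(u)ε(v)=0·0, αω(v)=2·0, βω(u)=-12·1; sum ≡ 0  ⇒  +1.
(-51, 2945 / ℚ) ramifies at {3, 31}: a division algebra.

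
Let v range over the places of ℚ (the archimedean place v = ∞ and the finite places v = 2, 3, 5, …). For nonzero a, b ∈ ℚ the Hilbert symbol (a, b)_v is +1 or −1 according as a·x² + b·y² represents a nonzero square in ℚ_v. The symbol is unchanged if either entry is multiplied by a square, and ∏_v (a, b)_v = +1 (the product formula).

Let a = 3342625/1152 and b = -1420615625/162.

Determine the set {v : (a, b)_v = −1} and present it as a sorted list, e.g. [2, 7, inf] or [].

[5, 17]

(a, b) ≡ (2210, -130) mod (ℚ^×)²; places V = {2, 3, 5, 11, 13, 17, ∞}.
(a,b)_11: α=2, u≡6; β=2, v≡2 (mod 11); (6|11)=-1, (2|11)=-1; sign (−1)^0·-1^2·-1^2 = +1.
(a,b)_5: α=3, u≡3; β=5, v≡4 (mod 5); (3|5)=-1, (4|5)=+1; sign (−1)^0·-1^5·+1^3 = -1.
(a,b)_2: α=-7, β=-1; u≡1, v≡7 (mod 8); ε(u)ε(v)=0·1, αω(v)=-7·0, βω(u)=-1·0; sum ≡ 0  ⇒  +1.
(a,b)_3: α=-2, u≡2; β=-4, v≡2 (mod 3); (2|3)=-1, (2|3)=-1; sign (−1)^0·-1^-4·-1^-2 = +1.
(a,b)_∞: sgn(2210)=+, sgn(-130)=−, so +1.
(a,b)_13: α=1, u≡3; β=1, v≡3 (mod 13); (3|13)=+1, (3|13)=+1; sign (−1)^0·+1^1·+1^1 = +1.
(a,b)_17: α=1, u≡12; β=2, v≡3 (mod 17); (12|17)=-1, (3|17)=-1; sign (−1)^0·-1^2·-1^1 = -1.
|Ram(2210, -130)| = 2, even; anisotropic at {5, 17}.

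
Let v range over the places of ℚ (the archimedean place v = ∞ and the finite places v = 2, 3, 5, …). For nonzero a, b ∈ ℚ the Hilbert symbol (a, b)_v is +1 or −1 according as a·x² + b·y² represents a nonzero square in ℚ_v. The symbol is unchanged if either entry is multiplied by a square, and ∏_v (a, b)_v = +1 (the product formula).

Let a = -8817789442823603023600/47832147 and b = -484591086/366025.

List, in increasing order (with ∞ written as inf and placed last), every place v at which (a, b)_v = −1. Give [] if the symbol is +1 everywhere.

[2, 3, 13, 17, 43, inf]

(a, b) ≡ (-109959213, -13566) mod (ℚ^×)²; places V = {2, 3, 5, 7, 11, 13, 17, 19, 29, 43, ∞}.
(a,b)_13: α=1, u≡3; β=0, v≡6 (mod 13); (3|13)=+1, (6|13)=-1; sign (−1)^0·+1^0·-1^1 = -1.
(a,b)_5: α=2, u≡3; β=-2, v≡4 (mod 5); (3|5)=-1, (4|5)=+1; sign (−1)^0·-1^-2·+1^2 = +1.
(a,b)_11: α=-6, u≡10; β=-4, v≡7 (mod 11); (10|11)=-1, (7|11)=-1; sign (−1)^0·-1^-4·-1^-6 = +1.
(a,b)_29: α=1, u≡28; β=0, v≡1 (mod 29); (28|29)=+1, (1|29)=+1; sign (−1)^0·+1^0·+1^1 = +1.
(a,b)_43: α=1, u≡32; β=0, v≡28 (mod 43); (32|43)=-1, (28|43)=-1; sign (−1)^0·-1^0·-1^1 = -1.
(a,b)_2: α=4, β=1; u≡3, v≡1 (mod 8); ε(u)ε(v)=1·0, αω(v)=4·0, βω(u)=1·1; sum ≡ 1  ⇒  -1.
(a,b)_19: α=3, u≡4; β=1, v≡3 (mod 19); (4|19)=+1, (3|19)=-1; sign (−1)^1·+1^1·-1^3 = +1.
(a,b)_17: α=3, u≡12; β=1, v≡15 (mod 17); (12|17)=-1, (15|17)=+1; sign (−1)^0·-1^1·+1^3 = -1.
(a,b)_3: α=-3, u≡2; β=7, v≡2 (mod 3); (2|3)=-1, (2|3)=-1; sign (−1)^1·-1^7·-1^-3 = -1.
(a,b)_∞: sgn(-109959213)=−, sgn(-13566)=−, so -1.
(a,b)_7: α=9, u≡6; β=3, v≡4 (mod 7); (6|7)=-1, (4|7)=+1; sign (−1)^1·-1^3·+1^9 = +1.
Ram(-109959213, -13566) = {2, 3, 13, 17, 43, ∞}; no ℚ_2-point on the conic.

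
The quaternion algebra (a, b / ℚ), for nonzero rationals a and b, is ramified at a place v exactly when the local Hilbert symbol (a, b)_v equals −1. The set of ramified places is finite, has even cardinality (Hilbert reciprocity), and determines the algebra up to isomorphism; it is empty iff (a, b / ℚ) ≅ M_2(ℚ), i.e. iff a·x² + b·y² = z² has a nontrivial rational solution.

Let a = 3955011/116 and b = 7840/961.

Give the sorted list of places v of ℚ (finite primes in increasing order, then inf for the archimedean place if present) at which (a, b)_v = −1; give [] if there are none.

[23, 29]

(a, b) ≡ (62031, 10) mod (ℚ^×)²; places V = {2, 3, 5, 7, 23, 29, 31, 43, ∞}.
(a,b)_∞: sgn(62031)=+, sgn(10)=+, so +1.
(a,b)_23: α=1, u≡9; β=0, v≡19 (mod 23); (9|23)=+1, (19|23)=-1; sign (−1)^0·+1^0·-1^1 = -1.
(a,b)_2: α=-2, β=5; u≡7, v≡5 (mod 8); ε(u)ε(v)=1·0, αω(v)=-2·1, βω(u)=5·0; sum ≡ 0  ⇒  +1.
(a,b)_31: α=1, u≡29; β=-2, v≡28 (mod 31); (29|31)=-1, (28|31)=+1; sign (−1)^0·-1^-2·+1^1 = +1.
(a,b)_43: α=2, u≡24; β=0, v≡21 (mod 43); (24|43)=+1, (21|43)=+1; sign (−1)^0·+1^0·+1^2 = +1.
(a,b)_5: α=0, u≡1; β=1, v≡3 (mod 5); (1|5)=+1, (3|5)=-1; sign (−1)^0·+1^1·-1^0 = +1.
(a,b)_7: α=0, u≡1; β=2, v≡3 (mod 7); (1|7)=+1, (3|7)=-1; sign (−1)^0·+1^2·-1^0 = +1.
(a,b)_29: α=-1, u≡5; β=0, v≡17 (mod 29); (5|29)=+1, (17|29)=-1; sign (−1)^0·+1^0·-1^-1 = -1.
(a,b)_3: α=1, u≡1; β=0, v≡1 (mod 3); (1|3)=+1, (1|3)=+1; sign (−1)^0·+1^0·+1^1 = +1.
(62031, 10 / ℚ) ramifies at {23, 29}: a division algebra.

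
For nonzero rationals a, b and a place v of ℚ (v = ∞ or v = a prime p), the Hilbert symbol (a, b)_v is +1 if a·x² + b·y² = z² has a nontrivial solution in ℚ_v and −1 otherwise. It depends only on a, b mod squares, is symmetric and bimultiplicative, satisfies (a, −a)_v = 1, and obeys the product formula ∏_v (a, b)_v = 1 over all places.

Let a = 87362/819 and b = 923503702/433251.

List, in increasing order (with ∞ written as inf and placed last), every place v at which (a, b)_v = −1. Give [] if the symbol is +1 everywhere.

(a, b) ≡ (182, 2002) mod (ℚ^×)²; places V = {2, 3, 7, 11, 13, 19, 23, 31, ∞}.
(a,b)_23: α=0, u≡17; β=-2, v≡8 (mod 23); (17|23)=-1, (8|23)=+1; sign (−1)^0·-1^-2·+1^0 = +1.
(a,b)_11: α=2, u≡8; β=3, v≡10 (mod 11); (8|11)=-1, (10|11)=-1; sign (−1)^0·-1^3·-1^2 = -1.
(a,b)_7: α=-1, u≡6; β=-1, v≡5 (mod 7); (6|7)=-1, (5|7)=-1; sign (−1)^1·-1^-1·-1^-1 = -1.
(a,b)_13: α=-1, u≡12; β=-1, v≡7 (mod 13); (12|13)=+1, (7|13)=-1; sign (−1)^0·+1^-1·-1^-1 = -1.
(a,b)_31: α=0, u≡17; β=2, v≡16 (mod 31); (17|31)=-1, (16|31)=+1; sign (−1)^0·-1^2·+1^0 = +1.
(a,b)_3: α=-2, u≡2; β=-2, v≡1 (mod 3); (2|3)=-1, (1|3)=+1; sign (−1)^0·-1^-2·+1^-2 = +1.
(a,b)_∞: sgn(182)=+, sgn(2002)=+, so +1.
(a,b)_19: α=2, u≡7; β=2, v≡9 (mod 19); (7|19)=+1, (9|19)=+1; sign (−1)^0·+1^2·+1^2 = +1.
(a,b)_2: α=1, β=1; u≡3, v≡1 (mod 8); ε(u)ε(v)=1·0, αω(v)=1·0, βω(u)=1·1; sum ≡ 1  ⇒  -1.
|Ram(182, 2002)| = 4, even; anisotropic at {2, 7, 11, 13}.

[2, 7, 11, 13]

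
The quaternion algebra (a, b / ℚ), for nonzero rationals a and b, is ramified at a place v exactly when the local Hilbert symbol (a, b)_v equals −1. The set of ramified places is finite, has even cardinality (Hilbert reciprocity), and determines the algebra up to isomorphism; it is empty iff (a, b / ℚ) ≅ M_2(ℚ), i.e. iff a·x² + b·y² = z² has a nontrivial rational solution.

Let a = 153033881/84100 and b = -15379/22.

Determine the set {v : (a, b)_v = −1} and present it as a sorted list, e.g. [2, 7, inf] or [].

[11, 13]

(a, b) ≡ (1001, -2002) mod (ℚ^×)²; places V = {2, 5, 7, 11, 13, 17, 23, 29, ∞}.
(a,b)_23: α=2, u≡13; β=0, v≡15 (mod 23); (13|23)=+1, (15|23)=-1; sign (−1)^0·+1^0·-1^2 = +1.
(a,b)_11: α=1, u≡4; β=-1, v≡5 (mod 11); (4|11)=+1, (5|11)=+1; sign (−1)^1·+1^-1·+1^1 = -1.
(a,b)_17: α=2, u≡13; β=0, v≡8 (mod 17); (13|17)=+1, (8|17)=+1; sign (−1)^0·+1^0·+1^2 = +1.
(a,b)_29: α=-2, u≡12; β=0, v≡22 (mod 29); (12|29)=-1, (22|29)=+1; sign (−1)^0·-1^0·+1^-2 = +1.
(a,b)_13: α=1, u≡4; β=3, v≡5 (mod 13); (4|13)=+1, (5|13)=-1; sign (−1)^0·+1^3·-1^1 = -1.
(a,b)_5: α=-2, u≡4; β=0, v≡3 (mod 5); (4|5)=+1, (3|5)=-1; sign (−1)^0·+1^0·-1^-2 = +1.
(a,b)_7: α=1, u≡5; β=1, v≡1 (mod 7); (5|7)=-1, (1|7)=+1; sign (−1)^1·-1^1·+1^1 = +1.
(a,b)_2: α=-2, β=-1; u≡1, v≡7 (mod 8); ε(u)ε(v)=0·1, αω(v)=-2·0, βω(u)=-1·0; sum ≡ 0  ⇒  +1.
(a,b)_∞: sgn(1001)=+, sgn(-2002)=−, so +1.
|Ram(1001, -2002)| = 2, even; anisotropic at {11, 13}.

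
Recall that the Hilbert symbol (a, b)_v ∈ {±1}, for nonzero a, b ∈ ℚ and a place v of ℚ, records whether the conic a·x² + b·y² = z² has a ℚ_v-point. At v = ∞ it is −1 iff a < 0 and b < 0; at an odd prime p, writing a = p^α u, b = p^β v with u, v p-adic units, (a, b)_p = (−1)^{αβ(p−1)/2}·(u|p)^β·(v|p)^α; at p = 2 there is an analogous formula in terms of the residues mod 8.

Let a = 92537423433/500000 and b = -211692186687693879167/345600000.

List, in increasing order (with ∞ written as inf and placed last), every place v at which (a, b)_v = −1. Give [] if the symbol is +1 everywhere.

(a, b) ≡ (546, -2145) mod (ℚ^×)²; places V = {2, 3, 5, 7, 11, 13, 17, 19, 37, ∞}.
(a,b)_37: α=0, u≡10; β=2, v≡25 (mod 37); (10|37)=+1, (25|37)=+1; sign (−1)^0·+1^2·+1^0 = +1.
(a,b)_3: α=3, u≡2; β=-3, v≡2 (mod 3); (2|3)=-1, (2|3)=-1; sign (−1)^1·-1^-3·-1^3 = -1.
(a,b)_13: α=1, u≡1; β=5, v≡1 (mod 13); (1|13)=+1, (1|13)=+1; sign (−1)^0·+1^5·+1^1 = +1.
(a,b)_11: α=0, u≡8; β=3, v≡3 (mod 11); (8|11)=-1, (3|11)=+1; sign (−1)^0·-1^3·+1^0 = -1.
(a,b)_17: α=2, u≡15; β=0, v≡10 (mod 17); (15|17)=+1, (10|17)=-1; sign (−1)^0·+1^0·-1^2 = +1.
(a,b)_19: α=4, u≡13; β=4, v≡10 (mod 19); (13|19)=-1, (10|19)=-1; sign (−1)^0·-1^4·-1^4 = +1.
(a,b)_5: α=-6, u≡4; β=-5, v≡4 (mod 5); (4|5)=+1, (4|5)=+1; sign (−1)^0·+1^-5·+1^-6 = +1.
(a,b)_∞: sgn(546)=+, sgn(-2145)=−, so +1.
(a,b)_2: α=-5, β=-12; u≡1, v≡7 (mod 8); ε(u)ε(v)=0·1, αω(v)=-5·0, βω(u)=-12·0; sum ≡ 0  ⇒  +1.
(a,b)_7: α=1, u≡1; β=4, v≡2 (mod 7); (1|7)=+1, (2|7)=+1; sign (−1)^0·+1^4·+1^1 = +1.
Ram(546, -2145) = {3, 11}; no ℚ_3-point on the conic.

[3, 11]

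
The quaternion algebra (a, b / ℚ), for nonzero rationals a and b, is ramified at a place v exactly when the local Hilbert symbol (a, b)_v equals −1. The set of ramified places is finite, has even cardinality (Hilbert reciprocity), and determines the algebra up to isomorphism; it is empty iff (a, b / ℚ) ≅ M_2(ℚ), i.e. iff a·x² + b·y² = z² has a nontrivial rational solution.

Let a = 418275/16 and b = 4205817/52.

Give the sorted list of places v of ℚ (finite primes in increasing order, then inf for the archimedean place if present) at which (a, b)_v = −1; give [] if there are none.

Mod squares: a ≡ 11, b ≡ 429. Check v ∈ {∞, 2, 3, 5, 7, 11, 13, 17}.
v=3: a=3^2·(≡2), b=3^3·(≡2) mod 3; (2|3)=-1, (2|3)=-1; (−1)^{2·3·1}·(-1)^3·(-1)^2 = -1.
v=7: a=7^0·(≡2), b=7^2·(≡2) mod 7; (2|7)=+1, (2|7)=+1; (−1)^{0·2·3}·(+1)^2·(+1)^0 = +1.
v=11: a=11^1·(≡4), b=11^1·(≡8) mod 11; (4|11)=+1, (8|11)=-1; (−1)^{1·1·5}·(+1)^1·(-1)^1 = +1.
v=∞: 11 > 0 and 429 > 0  ⇒  (a,b)_∞ = +1.
v=2: v_2(a)=-4, v_2(b)=-2; units ≡ 3, 5 (mod 8); ε·ε+αω+βω = 1·0+-4·1+-2·1 ≡ 0  ⇒  (a,b)_2 = +1.
v=13: a=13^2·(≡6), b=13^-1·(≡11) mod 13; (6|13)=-1, (11|13)=-1; (−1)^{2·-1·6}·(-1)^-1·(-1)^2 = -1.
v=5: a=5^2·(≡1), b=5^0·(≡1) mod 5; (1|5)=+1, (1|5)=+1; (−1)^{2·0·2}·(+1)^0·(+1)^2 = +1.
v=17: a=17^0·(≡10), b=17^2·(≡1) mod 17; (10|17)=-1, (1|17)=+1; (−1)^{0·2·8}·(-1)^2·(+1)^0 = +1.
Ram(11, 429) = {3, 13}; no ℚ_3-point on the conic.

[3, 13]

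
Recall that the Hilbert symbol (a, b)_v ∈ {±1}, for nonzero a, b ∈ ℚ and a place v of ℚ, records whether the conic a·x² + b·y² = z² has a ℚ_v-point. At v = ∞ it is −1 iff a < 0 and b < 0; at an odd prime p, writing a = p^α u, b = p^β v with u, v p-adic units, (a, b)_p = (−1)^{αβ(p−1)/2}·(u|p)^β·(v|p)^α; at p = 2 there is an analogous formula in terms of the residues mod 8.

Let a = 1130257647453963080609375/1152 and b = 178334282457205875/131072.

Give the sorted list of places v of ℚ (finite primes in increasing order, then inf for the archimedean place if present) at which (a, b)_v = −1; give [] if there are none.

(a, b) ≡ (512302, 3985670) mod (ℚ^×)²; places V = {2, 3, 5, 7, 11, 13, 23, 31, 37, 43, ∞}.
(a,b)_7: α=5, u≡4; β=4, v≡3 (mod 7); (4|7)=+1, (3|7)=-1; sign (−1)^0·+1^4·-1^5 = -1.
(a,b)_13: α=2, u≡5; β=1, v≡8 (mod 13); (5|13)=-1, (8|13)=-1; sign (−1)^0·-1^1·-1^2 = -1.
(a,b)_5: α=6, u≡2; β=3, v≡1 (mod 5); (2|5)=-1, (1|5)=+1; sign (−1)^0·-1^3·+1^6 = -1.
(a,b)_23: α=3, u≡11; β=1, v≡16 (mod 23); (11|23)=-1, (16|23)=+1; sign (−1)^1·-1^1·+1^3 = +1.
(a,b)_3: α=-2, u≡1; β=2, v≡2 (mod 3); (1|3)=+1, (2|3)=-1; sign (−1)^0·+1^2·-1^-2 = +1.
(a,b)_43: α=1, u≡29; β=1, v≡24 (mod 43); (29|43)=-1, (24|43)=+1; sign (−1)^1·-1^1·+1^1 = +1.
(a,b)_31: α=2, u≡22; β=1, v≡29 (mod 31); (22|31)=-1, (29|31)=-1; sign (−1)^0·-1^1·-1^2 = -1.
(a,b)_2: α=-7, β=-17; u≡7, v≡3 (mod 8); ε(u)ε(v)=1·1, αω(v)=-7·1, βω(u)=-17·0; sum ≡ 0  ⇒  +1.
(a,b)_11: α=0, u≡2; β=2, v≡10 (mod 11); (2|11)=-1, (10|11)=-1; sign (−1)^0·-1^2·-1^0 = +1.
(a,b)_37: α=3, u≡6; β=2, v≡11 (mod 37); (6|37)=-1, (11|37)=+1; sign (−1)^0·-1^2·+1^3 = +1.
(a,b)_∞: sgn(512302)=+, sgn(3985670)=+, so +1.
Ram(512302, 3985670) = {5, 7, 13, 31}; no ℚ_5-point on the conic.

[5, 7, 13, 31]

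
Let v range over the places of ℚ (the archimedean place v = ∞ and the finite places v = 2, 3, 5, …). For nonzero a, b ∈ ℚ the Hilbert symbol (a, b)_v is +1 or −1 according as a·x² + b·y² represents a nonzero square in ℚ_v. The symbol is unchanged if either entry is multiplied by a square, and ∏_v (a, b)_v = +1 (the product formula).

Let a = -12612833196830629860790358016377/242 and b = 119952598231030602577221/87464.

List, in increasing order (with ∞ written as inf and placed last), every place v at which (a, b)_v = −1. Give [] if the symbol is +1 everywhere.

(a, b) ≡ (-17678674, 1054274) mod (ℚ^×)²; places V = {2, 3, 11, 13, 17, 23, 29, 37, 41, 43, 47, ∞}.
(a,b)_23: α=1, u≡11; β=1, v≡21 (mod 23); (11|23)=-1, (21|23)=-1; sign (−1)^1·-1^1·-1^1 = -1.
(a,b)_2: α=-1, β=-3; u≡7, v≡1 (mod 8); ε(u)ε(v)=1·0, αω(v)=-1·0, βω(u)=-3·0; sum ≡ 0  ⇒  +1.
(a,b)_3: α=0, u≡2; β=2, v≡2 (mod 3); (2|3)=-1, (2|3)=-1; sign (−1)^0·-1^2·-1^0 = +1.
(a,b)_47: α=3, u≡30; β=2, v≡7 (mod 47); (30|47)=-1, (7|47)=+1; sign (−1)^0·-1^2·+1^3 = +1.
(a,b)_∞: sgn(-17678674)=−, sgn(1054274)=+, so +1.
(a,b)_43: α=4, u≡33; β=3, v≡22 (mod 43); (33|43)=-1, (22|43)=-1; sign (−1)^0·-1^3·-1^4 = -1.
(a,b)_13: α=3, u≡2; β=-1, v≡12 (mod 13); (2|13)=-1, (12|13)=+1; sign (−1)^0·-1^-1·+1^3 = -1.
(a,b)_17: α=3, u≡8; β=2, v≡16 (mod 17); (8|17)=+1, (16|17)=+1; sign (−1)^0·+1^2·+1^3 = +1.
(a,b)_11: α=-2, u≡9; β=2, v≡1 (mod 11); (9|11)=+1, (1|11)=+1; sign (−1)^0·+1^2·+1^-2 = +1.
(a,b)_41: α=4, u≡34; β=3, v≡7 (mod 41); (34|41)=-1, (7|41)=-1; sign (−1)^0·-1^3·-1^4 = -1.
(a,b)_37: α=3, u≡28; β=2, v≡16 (mod 37); (28|37)=+1, (16|37)=+1; sign (−1)^0·+1^2·+1^3 = +1.
(a,b)_29: α=0, u≡22; β=-2, v≡17 (mod 29); (22|29)=+1, (17|29)=-1; sign (−1)^0·+1^-2·-1^0 = +1.
|Ram(-17678674, 1054274)| = 4, even; anisotropic at {13, 23, 41, 43}.

[13, 23, 41, 43]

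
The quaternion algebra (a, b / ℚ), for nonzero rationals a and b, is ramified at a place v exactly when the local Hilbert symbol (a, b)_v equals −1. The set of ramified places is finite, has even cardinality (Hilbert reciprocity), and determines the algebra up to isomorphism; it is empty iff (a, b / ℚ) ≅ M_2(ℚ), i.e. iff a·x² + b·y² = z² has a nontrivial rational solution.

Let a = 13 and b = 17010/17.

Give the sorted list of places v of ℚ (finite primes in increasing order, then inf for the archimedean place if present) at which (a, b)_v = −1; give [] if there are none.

(a, b) ≡ (13, 3570) mod (ℚ^×)²; places V = {2, 3, 5, 7, 13, 17, ∞}.
(a,b)_5: α=0, u≡3; β=1, v≡1 (mod 5); (3|5)=-1, (1|5)=+1; sign (−1)^0·-1^1·+1^0 = -1.
(a,b)_3: α=0, u≡1; β=5, v≡2 (mod 3); (1|3)=+1, (2|3)=-1; sign (−1)^0·+1^5·-1^0 = +1.
(a,b)_17: α=0, u≡13; β=-1, v≡10 (mod 17); (13|17)=+1, (10|17)=-1; sign (−1)^0·+1^-1·-1^0 = +1.
(a,b)_2: α=0, β=1; u≡5, v≡1 (mod 8); ε(u)ε(v)=0·0, αω(v)=0·0, βω(u)=1·1; sum ≡ 1  ⇒  -1.
(a,b)_13: α=1, u≡1; β=0, v≡8 (mod 13); (1|13)=+1, (8|13)=-1; sign (−1)^0·+1^0·-1^1 = -1.
(a,b)_∞: sgn(13)=+, sgn(3570)=+, so +1.
(a,b)_7: α=0, u≡6; β=1, v≡5 (mod 7); (6|7)=-1, (5|7)=-1; sign (−1)^0·-1^1·-1^0 = -1.
Ram(13, 3570) = {2, 5, 7, 13}; no ℚ_2-point on the conic.

[2, 5, 7, 13]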